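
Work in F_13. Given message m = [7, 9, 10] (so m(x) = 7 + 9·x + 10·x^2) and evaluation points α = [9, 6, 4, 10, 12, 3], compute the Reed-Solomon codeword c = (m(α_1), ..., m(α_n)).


c = [1, 5, 8, 5, 8, 7]

Message polynomial: m(x) = 7 + 9·x + 10·x^2 (mod 13).
For each evaluation point α_i, compute m(α_i) mod 13:
  α_1 = 9: Horner steps 10 → 8 → 1, so m(9) = 1.
  α_2 = 6: Horner steps 10 → 4 → 5, so m(6) = 5.
  α_3 = 4: Horner steps 10 → 10 → 8, so m(4) = 8.
  α_4 = 10: Horner steps 10 → 5 → 5, so m(10) = 5.
  α_5 = 12: Horner steps 10 → 12 → 8, so m(12) = 8.
  α_6 = 3: Horner steps 10 → 0 → 7, so m(3) = 7.
Codeword c = [1, 5, 8, 5, 8, 7] ∈ F_13^6.


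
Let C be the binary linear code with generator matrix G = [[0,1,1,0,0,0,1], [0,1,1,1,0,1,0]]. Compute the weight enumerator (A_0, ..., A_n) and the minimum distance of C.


Weight distribution: A_0 = 1, A_3 = 2, A_4 = 1. Minimum distance d = 3.

Enumerate all 2^2 = 4 messages m ∈ F_2^2.
For each, compute codeword c = mG in F_2^7, then tally its weight.
  m = 00 → c = 0000000, weight = 0.
  m = 10 → c = 0110001, weight = 3.
  m = 01 → c = 0111010, weight = 4.
  m = 11 → c = 0001011, weight = 3.
Tally weights:
  weight 0: 1 codewords.
  weight 3: 2 codewords.
  weight 4: 1 codewords.
Minimum distance d = smallest w > 0 with A_w > 0 = 3.
Sanity: Σ A_w = 4 = 2^2 = 4 ✓.


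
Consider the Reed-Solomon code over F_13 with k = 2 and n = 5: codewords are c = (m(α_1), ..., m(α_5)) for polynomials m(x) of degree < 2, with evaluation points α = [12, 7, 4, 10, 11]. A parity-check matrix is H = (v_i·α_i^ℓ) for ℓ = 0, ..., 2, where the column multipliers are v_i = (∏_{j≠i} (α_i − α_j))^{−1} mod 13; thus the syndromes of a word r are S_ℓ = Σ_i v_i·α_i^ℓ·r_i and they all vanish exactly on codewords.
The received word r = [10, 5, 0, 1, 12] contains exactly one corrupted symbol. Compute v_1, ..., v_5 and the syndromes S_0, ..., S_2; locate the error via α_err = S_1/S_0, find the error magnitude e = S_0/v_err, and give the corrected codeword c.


S = (12, 6, 3), error at position 2, error magnitude e = 11, c = [10, 7, 0, 1, 12].

Step 1: column multipliers v_i = (∏_{j≠i}(α_i − α_j))^{−1} mod 13.
  i = 1 (α = 12): (12−7)(12−4)(12−10)(12−11) = 5·8·2·1 = 80 ≡ 2, so v_1 = 2^{−1} = 7 (mod 13).
  i = 2 (α = 7): (7−12)(7−4)(7−10)(7−11) = (−5)·3·(−3)·(−4) = −180 ≡ 2, so v_2 = 2^{−1} = 7 (mod 13).
  i = 3 (α = 4): (4−12)(4−7)(4−10)(4−11) = (−8)·(−3)·(−6)·(−7) = 1008 ≡ 7, so v_3 = 7^{−1} = 2 (mod 13).
  i = 4 (α = 10): (10−12)(10−7)(10−4)(10−11) = (−2)·3·6·(−1) = 36 ≡ 10, so v_4 = 10^{−1} = 4 (mod 13).
  i = 5 (α = 11): (11−12)(11−7)(11−4)(11−10) = (−1)·4·7·1 = −28 ≡ 11, so v_5 = 11^{−1} = 6 (mod 13).
  v = [7, 7, 2, 4, 6].
Step 2: syndromes of r = [10, 5, 0, 1, 12] (all sums mod 13).
  S_0 = Σ v_i r_i = 7·10 + 7·5 + 2·0 + 4·1 + 6·12 = 181 ≡ 12.
  S_1 = Σ v_i α_i r_i = 7·12·10 + 7·7·5 + 2·4·0 + 4·10·1 + 6·11·12 = 1917 ≡ 6.
  α_i^2 mod 13 = [1, 10, 3, 9, 4].
  S_2 = Σ v_i α_i^2 r_i = 7·1·10 + 7·10·5 + 2·3·0 + 4·9·1 + 6·4·12 = 744 ≡ 3.
  S = (12, 6, 3) ≠ 0, so r is not a codeword (an error is present).
Step 3: locate the error. For a single error e at position i, S_ℓ = v_i·e·α_i^ℓ, so α_err = S_1/S_0.
  S_0^{−1} = 12^{−1} = 12 (mod 13), so α_err = 6·12 = 72 ≡ 7 = α_2. Error position i = 2.
  Consistency check: S_2/S_1 = 3·11 = 33 ≡ 7 = α_err ✓ (single-error assumption holds).
Step 4: error magnitude e = S_0/v_2 = S_0·∏_{j≠2}(α_2 − α_j) = 12·2 = 24 ≡ 11 (mod 13).
Step 5: correct position 2: c_2 = r_2 − e = 5 − 11 ≡ 7 (mod 13). Hence c = [10, 7, 0, 1, 12].
  Check: interpolating c through the α_i gives m(x) = 8 + 11·x (degree < 2) with m(α_i) = c_i for every i, so c is indeed a codeword.


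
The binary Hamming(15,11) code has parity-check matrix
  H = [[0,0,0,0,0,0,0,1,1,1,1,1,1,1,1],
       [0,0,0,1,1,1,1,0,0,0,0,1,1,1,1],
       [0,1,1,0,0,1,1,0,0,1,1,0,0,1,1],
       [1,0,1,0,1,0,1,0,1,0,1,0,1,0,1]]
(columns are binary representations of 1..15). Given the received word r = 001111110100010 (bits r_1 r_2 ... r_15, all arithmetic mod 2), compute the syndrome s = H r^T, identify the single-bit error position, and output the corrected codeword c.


s = (1, 1, 1, 1)^T, error position = 15, corrected codeword c = 001111110100011

Compute s = H r^T mod 2 one row at a time:
  s_1 = 1 + 0 + 1 + 0 + 0 + 0 + 1 + 0 = 3 ≡ 1 (mod 2).
  s_2 = 1 + 1 + 1 + 1 + 0 + 0 + 1 + 0 = 5 ≡ 1 (mod 2).
  s_3 = 0 + 1 + 1 + 1 + 1 + 0 + 1 + 0 = 5 ≡ 1 (mod 2).
  s_4 = 0 + 1 + 1 + 1 + 0 + 0 + 0 + 0 = 3 ≡ 1 (mod 2).
s = (1, 1, 1, 1)^T — this equals column 15 of H (binary 1111), so error is at position 15.
Correct: flip bit 15 of r = 001111110100010 to get c = 001111110100011.


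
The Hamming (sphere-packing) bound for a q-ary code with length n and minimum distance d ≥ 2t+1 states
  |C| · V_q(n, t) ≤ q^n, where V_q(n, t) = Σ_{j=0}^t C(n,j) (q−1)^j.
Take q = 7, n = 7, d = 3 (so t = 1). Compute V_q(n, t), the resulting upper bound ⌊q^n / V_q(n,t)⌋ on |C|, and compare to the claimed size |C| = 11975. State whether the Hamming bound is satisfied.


V_q(n, t) = 43, q^n = 823543, Hamming bound = 19152, |C| = 11975 ≤ bound (satisfied).

Step 1: Compute V_q(n, t) = Σ_{j=0}^1 C(n, j) (q−1)^j.
  j = 0: C(7,0)·(6)^0 = 1·1 = 1.
  j = 1: C(7,1)·(6)^1 = 7·6 = 42.
  V_q(n, t) = 1 + 42 = 43.
Step 2: q^n = 7^7 = 823543.
Step 3: Hamming bound ⌊q^n / V_q(n,t)⌋ = ⌊823543/43⌋ = 19152.
Step 4: Compare |C| = 11975 to 19152: satisfied.
The claimed |C| lies below the Hamming bound.


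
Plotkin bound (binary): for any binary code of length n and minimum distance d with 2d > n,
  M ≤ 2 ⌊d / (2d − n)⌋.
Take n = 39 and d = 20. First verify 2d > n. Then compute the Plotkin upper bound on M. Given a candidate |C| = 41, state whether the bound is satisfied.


Plotkin bound M ≤ 40; given |C| = 41 > bound (violated).

Check applicability: 2d = 40, n = 39.
2d − n = 1 > 0, so Plotkin applies.
Compute d/(2d−n) = 20/1 ≈ 20.0000.
⌊d/(2d−n)⌋ = 20.
Plotkin bound: M ≤ 2·20 = 40.
Given |C| = 41, check: VIOLATED.
This |C| is above the Plotkin bound, so no binary code with n = 39, d = 20 and 41 codewords exists.


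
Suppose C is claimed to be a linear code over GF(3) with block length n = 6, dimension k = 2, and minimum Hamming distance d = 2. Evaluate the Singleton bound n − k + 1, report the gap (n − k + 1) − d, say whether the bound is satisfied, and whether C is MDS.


Singleton RHS = n − k + 1 = 5, slack = 3, bound satisfied, not MDS.

Singleton bound: d ≤ n − k + 1.
Here n = 6, k = 2, so n − k + 1 = 5.
Given d = 2, check d ≤ 5: YES.
Slack = (n − k + 1) − d = 3.
The code is NOT MDS (slack = 3 > 0).
Description: the claimed parameters are [6, 2, 2]_3; such a code would be non-MDS.


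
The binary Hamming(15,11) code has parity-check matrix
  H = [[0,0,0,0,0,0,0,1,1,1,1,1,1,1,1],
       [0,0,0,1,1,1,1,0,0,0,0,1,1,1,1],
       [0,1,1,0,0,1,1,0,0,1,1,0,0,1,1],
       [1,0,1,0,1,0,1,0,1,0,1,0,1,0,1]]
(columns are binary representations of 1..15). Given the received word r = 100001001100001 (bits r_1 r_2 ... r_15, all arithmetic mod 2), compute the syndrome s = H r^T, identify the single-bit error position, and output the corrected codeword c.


s = (1, 0, 1, 1)^T, error position = 11, corrected codeword c = 100001001110001

Compute s = H r^T mod 2 one row at a time:
  s_1 = 0 + 1 + 1 + 0 + 0 + 0 + 0 + 1 = 3 ≡ 1 (mod 2).
  s_2 = 0 + 0 + 1 + 0 + 0 + 0 + 0 + 1 = 2 ≡ 0 (mod 2).
  s_3 = 0 + 0 + 1 + 0 + 1 + 0 + 0 + 1 = 3 ≡ 1 (mod 2).
  s_4 = 1 + 0 + 0 + 0 + 1 + 0 + 0 + 1 = 3 ≡ 1 (mod 2).
s = (1, 0, 1, 1)^T — this equals column 11 of H (binary 1011), so error is at position 11.
Correct: flip bit 11 of r = 100001001100001 to get c = 100001001110001.


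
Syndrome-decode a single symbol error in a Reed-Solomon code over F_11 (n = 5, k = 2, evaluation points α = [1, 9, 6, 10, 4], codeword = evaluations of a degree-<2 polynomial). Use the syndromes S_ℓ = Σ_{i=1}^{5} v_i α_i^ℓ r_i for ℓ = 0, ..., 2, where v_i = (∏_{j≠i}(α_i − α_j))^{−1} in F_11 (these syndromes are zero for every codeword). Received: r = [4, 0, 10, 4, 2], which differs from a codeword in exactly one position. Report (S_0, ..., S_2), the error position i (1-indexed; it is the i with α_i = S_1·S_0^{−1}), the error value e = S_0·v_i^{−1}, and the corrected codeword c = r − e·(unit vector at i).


S = (7, 7, 7), error at position 1, error magnitude e = 3, c = [1, 0, 10, 4, 2].

Step 1: column multipliers v_i = (∏_{j≠i}(α_i − α_j))^{−1} mod 11.
  i = 1 (α = 1): (1−9)(1−6)(1−10)(1−4) = (−8)·(−5)·(−9)·(−3) = 1080 ≡ 2, so v_1 = 2^{−1} = 6 (mod 11).
  i = 2 (α = 9): (9−1)(9−6)(9−10)(9−4) = 8·3·(−1)·5 = −120 ≡ 1, so v_2 = 1^{−1} = 1 (mod 11).
  i = 3 (α = 6): (6−1)(6−9)(6−10)(6−4) = 5·(−3)·(−4)·2 = 120 ≡ 10, so v_3 = 10^{−1} = 10 (mod 11).
  i = 4 (α = 10): (10−1)(10−9)(10−6)(10−4) = 9·1·4·6 = 216 ≡ 7, so v_4 = 7^{−1} = 8 (mod 11).
  i = 5 (α = 4): (4−1)(4−9)(4−6)(4−10) = 3·(−5)·(−2)·(−6) = −180 ≡ 7, so v_5 = 7^{−1} = 8 (mod 11).
  v = [6, 1, 10, 8, 8].
Step 2: syndromes of r = [4, 0, 10, 4, 2] (all sums mod 11).
  S_0 = Σ v_i r_i = 6·4 + 1·0 + 10·10 + 8·4 + 8·2 = 172 ≡ 7.
  S_1 = Σ v_i α_i r_i = 6·1·4 + 1·9·0 + 10·6·10 + 8·10·4 + 8·4·2 = 1008 ≡ 7.
  α_i^2 mod 11 = [1, 4, 3, 1, 5].
  S_2 = Σ v_i α_i^2 r_i = 6·1·4 + 1·4·0 + 10·3·10 + 8·1·4 + 8·5·2 = 436 ≡ 7.
  S = (7, 7, 7) ≠ 0, so r is not a codeword (an error is present).
Step 3: locate the error. For a single error e at position i, S_ℓ = v_i·e·α_i^ℓ, so α_err = S_1/S_0.
  S_0^{−1} = 7^{−1} = 8 (mod 11), so α_err = 7·8 = 56 ≡ 1 = α_1. Error position i = 1.
  Consistency check: S_2/S_1 = 7·8 = 56 ≡ 1 = α_err ✓ (single-error assumption holds).
Step 4: error magnitude e = S_0/v_1 = S_0·∏_{j≠1}(α_1 − α_j) = 7·2 = 14 ≡ 3 (mod 11).
Step 5: correct position 1: c_1 = r_1 − e = 4 − 3 ≡ 1 (mod 11). Hence c = [1, 0, 10, 4, 2].
  Check: interpolating c through the α_i gives m(x) = 8 + 4·x (degree < 2) with m(α_i) = c_i for every i, so c is indeed a codeword.


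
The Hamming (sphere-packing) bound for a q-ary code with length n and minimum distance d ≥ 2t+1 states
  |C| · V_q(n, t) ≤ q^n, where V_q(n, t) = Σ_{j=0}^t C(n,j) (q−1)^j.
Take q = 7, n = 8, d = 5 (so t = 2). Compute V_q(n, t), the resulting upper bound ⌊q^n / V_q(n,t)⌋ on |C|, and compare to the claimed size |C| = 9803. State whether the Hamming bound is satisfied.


V_q(n, t) = 1057, q^n = 5764801, Hamming bound = 5453, |C| = 9803 > bound (violated).

Step 1: Compute V_q(n, t) = Σ_{j=0}^2 C(n, j) (q−1)^j.
  j = 0: C(8,0)·(6)^0 = 1·1 = 1.
  j = 1: C(8,1)·(6)^1 = 8·6 = 48.
  j = 2: C(8,2)·(6)^2 = 28·36 = 1008.
  V_q(n, t) = 1 + 48 + 1008 = 1057.
Step 2: q^n = 7^8 = 5764801.
Step 3: Hamming bound ⌊q^n / V_q(n,t)⌋ = ⌊5764801/1057⌋ = 5453.
Step 4: Compare |C| = 9803 to 5453: violated.
The claimed |C| lies above the Hamming bound, so no 7-ary code of length 8 with d ≥ 5 can have 9803 codewords.


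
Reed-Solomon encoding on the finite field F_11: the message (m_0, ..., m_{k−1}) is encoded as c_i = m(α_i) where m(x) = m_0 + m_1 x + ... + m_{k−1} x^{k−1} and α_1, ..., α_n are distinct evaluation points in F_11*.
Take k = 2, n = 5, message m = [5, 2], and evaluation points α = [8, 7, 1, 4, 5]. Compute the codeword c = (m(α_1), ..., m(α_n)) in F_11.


c = [10, 8, 7, 2, 4]

Message polynomial: m(x) = 5 + 2·x (mod 11).
For each evaluation point α_i, compute m(α_i) mod 11:
  α_1 = 8: Horner steps 2 → 10, so m(8) = 10.
  α_2 = 7: Horner steps 2 → 8, so m(7) = 8.
  α_3 = 1: Horner steps 2 → 7, so m(1) = 7.
  α_4 = 4: Horner steps 2 → 2, so m(4) = 2.
  α_5 = 5: Horner steps 2 → 4, so m(5) = 4.
Codeword c = [10, 8, 7, 2, 4] ∈ F_11^5.


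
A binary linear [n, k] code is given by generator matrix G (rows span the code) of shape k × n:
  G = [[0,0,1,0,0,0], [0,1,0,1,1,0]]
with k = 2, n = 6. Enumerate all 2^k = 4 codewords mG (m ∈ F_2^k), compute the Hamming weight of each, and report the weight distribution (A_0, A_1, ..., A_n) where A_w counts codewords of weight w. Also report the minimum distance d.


Weight distribution: A_0 = 1, A_1 = 1, A_3 = 1, A_4 = 1. Minimum distance d = 1.

Enumerate all 2^2 = 4 messages m ∈ F_2^2.
For each, compute codeword c = mG in F_2^6, then tally its weight.
  m = 00 → c = 000000, weight = 0.
  m = 10 → c = 001000, weight = 1.
  m = 01 → c = 010110, weight = 3.
  m = 11 → c = 011110, weight = 4.
Tally weights:
  weight 0: 1 codewords.
  weight 1: 1 codewords.
  weight 3: 1 codewords.
  weight 4: 1 codewords.
Minimum distance d = smallest w > 0 with A_w > 0 = 1.
Sanity: Σ A_w = 4 = 2^2 = 4 ✓.


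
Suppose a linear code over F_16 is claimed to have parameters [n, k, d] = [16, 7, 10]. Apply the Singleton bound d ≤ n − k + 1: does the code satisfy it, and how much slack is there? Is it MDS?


Singleton RHS = n − k + 1 = 10, slack = 0, bound satisfied, MDS.

Singleton bound: d ≤ n − k + 1.
Here n = 16, k = 7, so n − k + 1 = 10.
Given d = 10, check d ≤ 10: YES.
Slack = (n − k + 1) − d = 0.
The code is MDS (slack = 0).
Description: the claimed parameters are [16, 7, 10]_16; such a code would be MDS (meets Singleton bound).


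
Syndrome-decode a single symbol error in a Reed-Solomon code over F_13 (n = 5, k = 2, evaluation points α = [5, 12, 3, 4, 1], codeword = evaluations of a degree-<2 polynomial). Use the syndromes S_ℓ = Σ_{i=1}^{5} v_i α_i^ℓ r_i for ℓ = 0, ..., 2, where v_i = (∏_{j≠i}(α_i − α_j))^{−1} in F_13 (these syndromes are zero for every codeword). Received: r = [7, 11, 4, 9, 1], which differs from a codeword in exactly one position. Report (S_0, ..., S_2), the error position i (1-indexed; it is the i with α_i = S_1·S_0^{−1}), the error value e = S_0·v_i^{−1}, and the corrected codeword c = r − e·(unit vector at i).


S = (8, 6, 11), error at position 4, error magnitude e = 10, c = [7, 11, 4, 12, 1].

Step 1: column multipliers v_i = (∏_{j≠i}(α_i − α_j))^{−1} mod 13.
  i = 1 (α = 5): (5−12)(5−3)(5−4)(5−1) = (−7)·2·1·4 = −56 ≡ 9, so v_1 = 9^{−1} = 3 (mod 13).
  i = 2 (α = 12): (12−5)(12−3)(12−4)(12−1) = 7·9·8·11 = 5544 ≡ 6, so v_2 = 6^{−1} = 11 (mod 13).
  i = 3 (α = 3): (3−5)(3−12)(3−4)(3−1) = (−2)·(−9)·(−1)·2 = −36 ≡ 3, so v_3 = 3^{−1} = 9 (mod 13).
  i = 4 (α = 4): (4−5)(4−12)(4−3)(4−1) = (−1)·(−8)·1·3 = 24 ≡ 11, so v_4 = 11^{−1} = 6 (mod 13).
  i = 5 (α = 1): (1−5)(1−12)(1−3)(1−4) = (−4)·(−11)·(−2)·(−3) = 264 ≡ 4, so v_5 = 4^{−1} = 10 (mod 13).
  v = [3, 11, 9, 6, 10].
Step 2: syndromes of r = [7, 11, 4, 9, 1] (all sums mod 13).
  S_0 = Σ v_i r_i = 3·7 + 11·11 + 9·4 + 6·9 + 10·1 = 242 ≡ 8.
  S_1 = Σ v_i α_i r_i = 3·5·7 + 11·12·11 + 9·3·4 + 6·4·9 + 10·1·1 = 1891 ≡ 6.
  α_i^2 mod 13 = [12, 1, 9, 3, 1].
  S_2 = Σ v_i α_i^2 r_i = 3·12·7 + 11·1·11 + 9·9·4 + 6·3·9 + 10·1·1 = 869 ≡ 11.
  S = (8, 6, 11) ≠ 0, so r is not a codeword (an error is present).
Step 3: locate the error. For a single error e at position i, S_ℓ = v_i·e·α_i^ℓ, so α_err = S_1/S_0.
  S_0^{−1} = 8^{−1} = 5 (mod 13), so α_err = 6·5 = 30 ≡ 4 = α_4. Error position i = 4.
  Consistency check: S_2/S_1 = 11·11 = 121 ≡ 4 = α_err ✓ (single-error assumption holds).
Step 4: error magnitude e = S_0/v_4 = S_0·∏_{j≠4}(α_4 − α_j) = 8·11 = 88 ≡ 10 (mod 13).
Step 5: correct position 4: c_4 = r_4 − e = 9 − 10 ≡ 12 (mod 13). Hence c = [7, 11, 4, 12, 1].
  Check: interpolating c through the α_i gives m(x) = 6 + 8·x (degree < 2) with m(α_i) = c_i for every i, so c is indeed a codeword.


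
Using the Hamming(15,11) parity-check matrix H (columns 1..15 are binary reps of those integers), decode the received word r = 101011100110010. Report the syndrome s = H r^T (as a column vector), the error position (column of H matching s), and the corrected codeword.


s = (1, 0, 0, 1)^T, error position = 9, corrected codeword c = 101011101110010

Compute s = H r^T mod 2 one row at a time:
  s_1 = 0 + 0 + 1 + 1 + 0 + 0 + 1 + 0 = 3 ≡ 1 (mod 2).
  s_2 = 0 + 1 + 1 + 1 + 0 + 0 + 1 + 0 = 4 ≡ 0 (mod 2).
  s_3 = 0 + 1 + 1 + 1 + 1 + 1 + 1 + 0 = 6 ≡ 0 (mod 2).
  s_4 = 1 + 1 + 1 + 1 + 0 + 1 + 0 + 0 = 5 ≡ 1 (mod 2).
s = (1, 0, 0, 1)^T — this equals column 9 of H (binary 1001), so error is at position 9.
Correct: flip bit 9 of r = 101011100110010 to get c = 101011101110010.


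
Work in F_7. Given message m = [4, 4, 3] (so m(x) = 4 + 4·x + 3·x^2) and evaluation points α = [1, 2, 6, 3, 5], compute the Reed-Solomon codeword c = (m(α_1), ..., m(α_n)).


c = [4, 3, 3, 1, 1]

Message polynomial: m(x) = 4 + 4·x + 3·x^2 (mod 7).
For each evaluation point α_i, compute m(α_i) mod 7:
  α_1 = 1: Horner steps 3 → 0 → 4, so m(1) = 4.
  α_2 = 2: Horner steps 3 → 3 → 3, so m(2) = 3.
  α_3 = 6: Horner steps 3 → 1 → 3, so m(6) = 3.
  α_4 = 3: Horner steps 3 → 6 → 1, so m(3) = 1.
  α_5 = 5: Horner steps 3 → 5 → 1, so m(5) = 1.
Codeword c = [4, 3, 3, 1, 1] ∈ F_7^5.


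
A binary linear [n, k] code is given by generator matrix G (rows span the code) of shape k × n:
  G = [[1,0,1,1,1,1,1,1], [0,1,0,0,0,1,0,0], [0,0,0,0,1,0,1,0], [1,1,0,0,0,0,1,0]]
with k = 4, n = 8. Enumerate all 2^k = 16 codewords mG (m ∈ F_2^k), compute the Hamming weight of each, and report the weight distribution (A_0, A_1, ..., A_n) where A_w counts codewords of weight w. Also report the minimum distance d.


Weight distribution: A_0 = 1, A_2 = 2, A_3 = 4, A_4 = 3, A_5 = 2, A_6 = 2, A_7 = 2. Minimum distance d = 2.

Enumerate all 2^4 = 16 messages m ∈ F_2^4.
For each, compute codeword c = mG in F_2^8, then tally its weight.
  m = 0000 → c = 00000000, weight = 0.
  m = 1000 → c = 10111111, weight = 7.
  m = 0100 → c = 01000100, weight = 2.
  m = 1100 → c = 11111011, weight = 7.
  m = 0010 → c = 00001010, weight = 2.
  m = 1010 → c = 10110101, weight = 5.
  m = 0110 → c = 01001110, weight = 4.
  m = 1110 → c = 11110001, weight = 5.
  m = 0001 → c = 11000010, weight = 3.
  m = 1001 → c = 01111101, weight = 6.
  m = 0101 → c = 10000110, weight = 3.
  m = 1101 → c = 00111001, weight = 4.
  m = 0011 → c = 11001000, weight = 3.
  m = 1011 → c = 01110111, weight = 6.
  m = 0111 → c = 10001100, weight = 3.
  m = 1111 → c = 00110011, weight = 4.
Tally weights:
  weight 0: 1 codewords.
  weight 2: 2 codewords.
  weight 3: 4 codewords.
  weight 4: 3 codewords.
  weight 5: 2 codewords.
  weight 6: 2 codewords.
  weight 7: 2 codewords.
Minimum distance d = smallest w > 0 with A_w > 0 = 2.
Sanity: Σ A_w = 16 = 2^4 = 16 ✓.


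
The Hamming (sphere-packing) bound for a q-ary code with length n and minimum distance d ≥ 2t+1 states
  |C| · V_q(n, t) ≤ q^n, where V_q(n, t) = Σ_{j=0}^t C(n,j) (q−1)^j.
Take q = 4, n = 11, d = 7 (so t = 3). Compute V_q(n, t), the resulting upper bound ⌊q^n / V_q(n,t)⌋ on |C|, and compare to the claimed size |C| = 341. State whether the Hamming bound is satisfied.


V_q(n, t) = 4984, q^n = 4194304, Hamming bound = 841, |C| = 341 ≤ bound (satisfied).

Step 1: Compute V_q(n, t) = Σ_{j=0}^3 C(n, j) (q−1)^j.
  j = 0: C(11,0)·(3)^0 = 1·1 = 1.
  j = 1: C(11,1)·(3)^1 = 11·3 = 33.
  j = 2: C(11,2)·(3)^2 = 55·9 = 495.
  j = 3: C(11,3)·(3)^3 = 165·27 = 4455.
  V_q(n, t) = 1 + 33 + 495 + 4455 = 4984.
Step 2: q^n = 4^11 = 4194304.
Step 3: Hamming bound ⌊q^n / V_q(n,t)⌋ = ⌊4194304/4984⌋ = 841.
Step 4: Compare |C| = 341 to 841: satisfied.
The claimed |C| lies below the Hamming bound.


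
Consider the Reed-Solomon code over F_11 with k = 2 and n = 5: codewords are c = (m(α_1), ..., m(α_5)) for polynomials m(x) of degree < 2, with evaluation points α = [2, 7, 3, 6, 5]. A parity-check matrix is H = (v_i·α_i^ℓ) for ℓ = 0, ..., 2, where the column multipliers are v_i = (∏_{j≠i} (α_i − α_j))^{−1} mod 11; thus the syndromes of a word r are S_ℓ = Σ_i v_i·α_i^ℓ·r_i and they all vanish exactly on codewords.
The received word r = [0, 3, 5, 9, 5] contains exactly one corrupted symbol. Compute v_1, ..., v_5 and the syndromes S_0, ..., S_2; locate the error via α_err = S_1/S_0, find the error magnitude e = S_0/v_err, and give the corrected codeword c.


S = (1, 5, 3), error at position 5, error magnitude e = 1, c = [0, 3, 5, 9, 4].

Step 1: column multipliers v_i = (∏_{j≠i}(α_i − α_j))^{−1} mod 11.
  i = 1 (α = 2): (2−7)(2−3)(2−6)(2−5) = (−5)·(−1)·(−4)·(−3) = 60 ≡ 5, so v_1 = 5^{−1} = 9 (mod 11).
  i = 2 (α = 7): (7−2)(7−3)(7−6)(7−5) = 5·4·1·2 = 40 ≡ 7, so v_2 = 7^{−1} = 8 (mod 11).
  i = 3 (α = 3): (3−2)(3−7)(3−6)(3−5) = 1·(−4)·(−3)·(−2) = −24 ≡ 9, so v_3 = 9^{−1} = 5 (mod 11).
  i = 4 (α = 6): (6−2)(6−7)(6−3)(6−5) = 4·(−1)·3·1 = −12 ≡ 10, so v_4 = 10^{−1} = 10 (mod 11).
  i = 5 (α = 5): (5−2)(5−7)(5−3)(5−6) = 3·(−2)·2·(−1) = 12 ≡ 1, so v_5 = 1^{−1} = 1 (mod 11).
  v = [9, 8, 5, 10, 1].
Step 2: syndromes of r = [0, 3, 5, 9, 5] (all sums mod 11).
  S_0 = Σ v_i r_i = 9·0 + 8·3 + 5·5 + 10·9 + 1·5 = 144 ≡ 1.
  S_1 = Σ v_i α_i r_i = 9·2·0 + 8·7·3 + 5·3·5 + 10·6·9 + 1·5·5 = 808 ≡ 5.
  α_i^2 mod 11 = [4, 5, 9, 3, 3].
  S_2 = Σ v_i α_i^2 r_i = 9·4·0 + 8·5·3 + 5·9·5 + 10·3·9 + 1·3·5 = 630 ≡ 3.
  S = (1, 5, 3) ≠ 0, so r is not a codeword (an error is present).
Step 3: locate the error. For a single error e at position i, S_ℓ = v_i·e·α_i^ℓ, so α_err = S_1/S_0.
  S_0^{−1} = 1^{−1} = 1 (mod 11), so α_err = 5·1 = 5 ≡ 5 = α_5. Error position i = 5.
  Consistency check: S_2/S_1 = 3·9 = 27 ≡ 5 = α_err ✓ (single-error assumption holds).
Step 4: error magnitude e = S_0/v_5 = S_0·∏_{j≠5}(α_5 − α_j) = 1·1 = 1 ≡ 1 (mod 11).
Step 5: correct position 5: c_5 = r_5 − e = 5 − 1 ≡ 4 (mod 11). Hence c = [0, 3, 5, 9, 4].
  Check: interpolating c through the α_i gives m(x) = 1 + 5·x (degree < 2) with m(α_i) = c_i for every i, so c is indeed a codeword.


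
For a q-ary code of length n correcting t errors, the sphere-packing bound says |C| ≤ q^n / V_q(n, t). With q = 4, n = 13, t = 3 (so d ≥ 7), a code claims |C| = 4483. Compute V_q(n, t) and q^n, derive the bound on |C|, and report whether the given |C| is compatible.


V_q(n, t) = 8464, q^n = 67108864, Hamming bound = 7928, |C| = 4483 ≤ bound (satisfied).

Step 1: Compute V_q(n, t) = Σ_{j=0}^3 C(n, j) (q−1)^j.
  j = 0: C(13,0)·(3)^0 = 1·1 = 1.
  j = 1: C(13,1)·(3)^1 = 13·3 = 39.
  j = 2: C(13,2)·(3)^2 = 78·9 = 702.
  j = 3: C(13,3)·(3)^3 = 286·27 = 7722.
  V_q(n, t) = 1 + 39 + 702 + 7722 = 8464.
Step 2: q^n = 4^13 = 67108864.
Step 3: Hamming bound ⌊q^n / V_q(n,t)⌋ = ⌊67108864/8464⌋ = 7928.
Step 4: Compare |C| = 4483 to 7928: satisfied.
The claimed |C| lies below the Hamming bound.


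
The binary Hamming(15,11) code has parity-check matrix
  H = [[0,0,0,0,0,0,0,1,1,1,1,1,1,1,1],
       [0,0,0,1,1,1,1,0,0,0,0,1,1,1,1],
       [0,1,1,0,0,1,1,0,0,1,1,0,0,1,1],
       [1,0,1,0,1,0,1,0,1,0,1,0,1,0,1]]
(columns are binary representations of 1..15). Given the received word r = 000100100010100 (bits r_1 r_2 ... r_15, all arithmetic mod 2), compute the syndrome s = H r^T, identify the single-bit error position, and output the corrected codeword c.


s = (0, 1, 0, 1)^T, error position = 5, corrected codeword c = 000110100010100

Compute s = H r^T mod 2 one row at a time:
  s_1 = 0 + 0 + 0 + 1 + 0 + 1 + 0 + 0 = 2 ≡ 0 (mod 2).
  s_2 = 1 + 0 + 0 + 1 + 0 + 1 + 0 + 0 = 3 ≡ 1 (mod 2).
  s_3 = 0 + 0 + 0 + 1 + 0 + 1 + 0 + 0 = 2 ≡ 0 (mod 2).
  s_4 = 0 + 0 + 0 + 1 + 0 + 1 + 1 + 0 = 3 ≡ 1 (mod 2).
s = (0, 1, 0, 1)^T — this equals column 5 of H (binary 0101), so error is at position 5.
Correct: flip bit 5 of r = 000100100010100 to get c = 000110100010100.


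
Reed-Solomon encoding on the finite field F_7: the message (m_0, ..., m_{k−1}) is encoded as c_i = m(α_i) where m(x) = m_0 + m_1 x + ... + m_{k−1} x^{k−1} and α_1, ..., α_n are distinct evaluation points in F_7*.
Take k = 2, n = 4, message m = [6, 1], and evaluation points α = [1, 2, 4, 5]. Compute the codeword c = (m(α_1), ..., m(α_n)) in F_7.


c = [0, 1, 3, 4]

Message polynomial: m(x) = 6 + 1·x (mod 7).
For each evaluation point α_i, compute m(α_i) mod 7:
  α_1 = 1: Horner steps 1 → 0, so m(1) = 0.
  α_2 = 2: Horner steps 1 → 1, so m(2) = 1.
  α_3 = 4: Horner steps 1 → 3, so m(4) = 3.
  α_4 = 5: Horner steps 1 → 4, so m(5) = 4.
Codeword c = [0, 1, 3, 4] ∈ F_7^4.


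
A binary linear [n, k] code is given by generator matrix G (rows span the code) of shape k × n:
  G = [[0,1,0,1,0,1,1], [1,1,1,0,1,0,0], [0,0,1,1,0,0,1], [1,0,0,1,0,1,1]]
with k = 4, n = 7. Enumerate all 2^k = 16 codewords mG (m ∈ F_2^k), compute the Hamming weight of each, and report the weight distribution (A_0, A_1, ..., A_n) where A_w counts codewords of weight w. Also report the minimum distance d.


Weight distribution: A_0 = 1, A_2 = 2, A_3 = 6, A_4 = 3, A_5 = 2, A_6 = 2. Minimum distance d = 2.

Enumerate all 2^4 = 16 messages m ∈ F_2^4.
For each, compute codeword c = mG in F_2^7, then tally its weight.
  m = 0000 → c = 0000000, weight = 0.
  m = 1000 → c = 0101011, weight = 4.
  m = 0100 → c = 1110100, weight = 4.
  m = 1100 → c = 1011111, weight = 6.
  m = 0010 → c = 0011001, weight = 3.
  m = 1010 → c = 0110010, weight = 3.
  m = 0110 → c = 1101101, weight = 5.
  m = 1110 → c = 1000110, weight = 3.
  m = 0001 → c = 1001011, weight = 4.
  m = 1001 → c = 1100000, weight = 2.
  m = 0101 → c = 0111111, weight = 6.
  m = 1101 → c = 0010100, weight = 2.
  m = 0011 → c = 1010010, weight = 3.
  m = 1011 → c = 1111001, weight = 5.
  m = 0111 → c = 0100110, weight = 3.
  m = 1111 → c = 0001101, weight = 3.
Tally weights:
  weight 0: 1 codewords.
  weight 2: 2 codewords.
  weight 3: 6 codewords.
  weight 4: 3 codewords.
  weight 5: 2 codewords.
  weight 6: 2 codewords.
Minimum distance d = smallest w > 0 with A_w > 0 = 2.
Sanity: Σ A_w = 16 = 2^4 = 16 ✓.


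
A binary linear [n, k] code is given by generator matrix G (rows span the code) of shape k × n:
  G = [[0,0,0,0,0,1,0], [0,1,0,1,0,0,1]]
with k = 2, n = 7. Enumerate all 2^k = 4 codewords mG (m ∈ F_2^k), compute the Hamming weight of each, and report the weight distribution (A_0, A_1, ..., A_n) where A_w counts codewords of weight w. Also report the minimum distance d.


Weight distribution: A_0 = 1, A_1 = 1, A_3 = 1, A_4 = 1. Minimum distance d = 1.

Enumerate all 2^2 = 4 messages m ∈ F_2^2.
For each, compute codeword c = mG in F_2^7, then tally its weight.
  m = 00 → c = 0000000, weight = 0.
  m = 10 → c = 0000010, weight = 1.
  m = 01 → c = 0101001, weight = 3.
  m = 11 → c = 0101011, weight = 4.
Tally weights:
  weight 0: 1 codewords.
  weight 1: 1 codewords.
  weight 3: 1 codewords.
  weight 4: 1 codewords.
Minimum distance d = smallest w > 0 with A_w > 0 = 1.
Sanity: Σ A_w = 4 = 2^2 = 4 ✓.


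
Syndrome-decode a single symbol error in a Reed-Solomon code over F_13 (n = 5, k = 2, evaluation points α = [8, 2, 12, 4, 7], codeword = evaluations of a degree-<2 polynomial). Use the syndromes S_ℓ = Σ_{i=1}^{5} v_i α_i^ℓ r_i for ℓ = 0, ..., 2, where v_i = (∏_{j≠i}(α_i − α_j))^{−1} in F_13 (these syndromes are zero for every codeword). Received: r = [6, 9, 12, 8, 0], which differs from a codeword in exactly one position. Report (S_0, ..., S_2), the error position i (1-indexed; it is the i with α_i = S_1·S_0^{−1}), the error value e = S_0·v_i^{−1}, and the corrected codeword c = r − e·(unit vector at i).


S = (8, 5, 8), error at position 3, error magnitude e = 8, c = [6, 9, 4, 8, 0].

Step 1: column multipliers v_i = (∏_{j≠i}(α_i − α_j))^{−1} mod 13.
  i = 1 (α = 8): (8−2)(8−12)(8−4)(8−7) = 6·(−4)·4·1 = −96 ≡ 8, so v_1 = 8^{−1} = 5 (mod 13).
  i = 2 (α = 2): (2−8)(2−12)(2−4)(2−7) = (−6)·(−10)·(−2)·(−5) = 600 ≡ 2, so v_2 = 2^{−1} = 7 (mod 13).
  i = 3 (α = 12): (12−8)(12−2)(12−4)(12−7) = 4·10·8·5 = 1600 ≡ 1, so v_3 = 1^{−1} = 1 (mod 13).
  i = 4 (α = 4): (4−8)(4−2)(4−12)(4−7) = (−4)·2·(−8)·(−3) = −192 ≡ 3, so v_4 = 3^{−1} = 9 (mod 13).
  i = 5 (α = 7): (7−8)(7−2)(7−12)(7−4) = (−1)·5·(−5)·3 = 75 ≡ 10, so v_5 = 10^{−1} = 4 (mod 13).
  v = [5, 7, 1, 9, 4].
Step 2: syndromes of r = [6, 9, 12, 8, 0] (all sums mod 13).
  S_0 = Σ v_i r_i = 5·6 + 7·9 + 1·12 + 9·8 + 4·0 = 177 ≡ 8.
  S_1 = Σ v_i α_i r_i = 5·8·6 + 7·2·9 + 1·12·12 + 9·4·8 + 4·7·0 = 798 ≡ 5.
  α_i^2 mod 13 = [12, 4, 1, 3, 10].
  S_2 = Σ v_i α_i^2 r_i = 5·12·6 + 7·4·9 + 1·1·12 + 9·3·8 + 4·10·0 = 840 ≡ 8.
  S = (8, 5, 8) ≠ 0, so r is not a codeword (an error is present).
Step 3: locate the error. For a single error e at position i, S_ℓ = v_i·e·α_i^ℓ, so α_err = S_1/S_0.
  S_0^{−1} = 8^{−1} = 5 (mod 13), so α_err = 5·5 = 25 ≡ 12 = α_3. Error position i = 3.
  Consistency check: S_2/S_1 = 8·8 = 64 ≡ 12 = α_err ✓ (single-error assumption holds).
Step 4: error magnitude e = S_0/v_3 = S_0·∏_{j≠3}(α_3 − α_j) = 8·1 = 8 ≡ 8 (mod 13).
Step 5: correct position 3: c_3 = r_3 − e = 12 − 8 ≡ 4 (mod 13). Hence c = [6, 9, 4, 8, 0].
  Check: interpolating c through the α_i gives m(x) = 10 + 6·x (degree < 2) with m(α_i) = c_i for every i, so c is indeed a codeword.


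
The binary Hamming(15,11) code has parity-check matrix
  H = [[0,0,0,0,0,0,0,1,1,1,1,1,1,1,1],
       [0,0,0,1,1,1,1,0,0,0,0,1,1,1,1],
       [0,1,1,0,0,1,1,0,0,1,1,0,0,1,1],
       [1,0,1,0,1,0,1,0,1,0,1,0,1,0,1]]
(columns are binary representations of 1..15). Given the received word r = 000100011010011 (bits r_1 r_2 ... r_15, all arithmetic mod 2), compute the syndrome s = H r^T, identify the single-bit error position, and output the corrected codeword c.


s = (1, 1, 1, 1)^T, error position = 15, corrected codeword c = 000100011010010

Compute s = H r^T mod 2 one row at a time:
  s_1 = 1 + 1 + 0 + 1 + 0 + 0 + 1 + 1 = 5 ≡ 1 (mod 2).
  s_2 = 1 + 0 + 0 + 0 + 0 + 0 + 1 + 1 = 3 ≡ 1 (mod 2).
  s_3 = 0 + 0 + 0 + 0 + 0 + 1 + 1 + 1 = 3 ≡ 1 (mod 2).
  s_4 = 0 + 0 + 0 + 0 + 1 + 1 + 0 + 1 = 3 ≡ 1 (mod 2).
s = (1, 1, 1, 1)^T — this equals column 15 of H (binary 1111), so error is at position 15.
Correct: flip bit 15 of r = 000100011010011 to get c = 000100011010010.


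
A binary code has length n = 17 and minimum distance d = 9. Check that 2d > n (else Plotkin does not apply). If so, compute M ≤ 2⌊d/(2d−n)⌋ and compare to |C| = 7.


Plotkin bound M ≤ 18; given |C| = 7 ≤ bound (satisfied).

Check applicability: 2d = 18, n = 17.
2d − n = 1 > 0, so Plotkin applies.
Compute d/(2d−n) = 9/1 ≈ 9.0000.
⌊d/(2d−n)⌋ = 9.
Plotkin bound: M ≤ 2·9 = 18.
Given |C| = 7, check: satisfied.
This |C| is below the Plotkin bound.


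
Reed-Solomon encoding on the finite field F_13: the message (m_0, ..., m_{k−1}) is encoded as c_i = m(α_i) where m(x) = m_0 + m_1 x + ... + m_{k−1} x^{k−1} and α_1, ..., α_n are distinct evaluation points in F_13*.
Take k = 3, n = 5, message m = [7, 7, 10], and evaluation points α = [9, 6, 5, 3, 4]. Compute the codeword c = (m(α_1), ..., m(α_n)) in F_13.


c = [9, 6, 6, 1, 0]

Message polynomial: m(x) = 7 + 7·x + 10·x^2 (mod 13).
For each evaluation point α_i, compute m(α_i) mod 13:
  α_1 = 9: Horner steps 10 → 6 → 9, so m(9) = 9.
  α_2 = 6: Horner steps 10 → 2 → 6, so m(6) = 6.
  α_3 = 5: Horner steps 10 → 5 → 6, so m(5) = 6.
  α_4 = 3: Horner steps 10 → 11 → 1, so m(3) = 1.
  α_5 = 4: Horner steps 10 → 8 → 0, so m(4) = 0.
Codeword c = [9, 6, 6, 1, 0] ∈ F_13^5.


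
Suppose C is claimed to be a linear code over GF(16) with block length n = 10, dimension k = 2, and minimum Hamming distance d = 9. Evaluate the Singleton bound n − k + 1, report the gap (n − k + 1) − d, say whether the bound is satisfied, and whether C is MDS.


Singleton RHS = n − k + 1 = 9, slack = 0, bound satisfied, MDS.

Singleton bound: d ≤ n − k + 1.
Here n = 10, k = 2, so n − k + 1 = 9.
Given d = 9, check d ≤ 9: YES.
Slack = (n − k + 1) − d = 0.
The code is MDS (slack = 0).
Description: the claimed parameters are [10, 2, 9]_16; such a code would be MDS (meets Singleton bound).


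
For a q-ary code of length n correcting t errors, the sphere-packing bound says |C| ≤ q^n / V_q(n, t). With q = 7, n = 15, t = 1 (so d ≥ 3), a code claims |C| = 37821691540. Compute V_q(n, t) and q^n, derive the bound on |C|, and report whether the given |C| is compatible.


V_q(n, t) = 91, q^n = 4747561509943, Hamming bound = 52171005603, |C| = 37821691540 ≤ bound (satisfied).

Step 1: Compute V_q(n, t) = Σ_{j=0}^1 C(n, j) (q−1)^j.
  j = 0: C(15,0)·(6)^0 = 1·1 = 1.
  j = 1: C(15,1)·(6)^1 = 15·6 = 90.
  V_q(n, t) = 1 + 90 = 91.
Step 2: q^n = 7^15 = 4747561509943.
Step 3: Hamming bound ⌊q^n / V_q(n,t)⌋ = ⌊4747561509943/91⌋ = 52171005603.
Step 4: Compare |C| = 37821691540 to 52171005603: satisfied.
The claimed |C| lies below the Hamming bound.


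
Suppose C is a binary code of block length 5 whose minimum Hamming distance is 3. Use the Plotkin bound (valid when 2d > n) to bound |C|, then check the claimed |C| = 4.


Plotkin bound M ≤ 6; given |C| = 4 ≤ bound (satisfied).

Check applicability: 2d = 6, n = 5.
2d − n = 1 > 0, so Plotkin applies.
Compute d/(2d−n) = 3/1 ≈ 3.0000.
⌊d/(2d−n)⌋ = 3.
Plotkin bound: M ≤ 2·3 = 6.
Given |C| = 4, check: satisfied.
This |C| is below the Plotkin bound.


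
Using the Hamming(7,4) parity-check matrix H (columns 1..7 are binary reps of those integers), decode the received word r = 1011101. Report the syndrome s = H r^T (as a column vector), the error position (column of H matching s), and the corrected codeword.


s = (1, 0, 0)^T, error position = 4, corrected codeword c = 1010101

Compute s = H r^T mod 2 one row at a time:
  s_1 = 1 + 1 + 0 + 1 = 3 ≡ 1 (mod 2).
  s_2 = 0 + 1 + 0 + 1 = 2 ≡ 0 (mod 2).
  s_3 = 1 + 1 + 1 + 1 = 4 ≡ 0 (mod 2).
s = (1, 0, 0)^T — this equals column 4 of H (binary 100), so error is at position 4.
Correct: flip bit 4 of r = 1011101 to get c = 1010101.


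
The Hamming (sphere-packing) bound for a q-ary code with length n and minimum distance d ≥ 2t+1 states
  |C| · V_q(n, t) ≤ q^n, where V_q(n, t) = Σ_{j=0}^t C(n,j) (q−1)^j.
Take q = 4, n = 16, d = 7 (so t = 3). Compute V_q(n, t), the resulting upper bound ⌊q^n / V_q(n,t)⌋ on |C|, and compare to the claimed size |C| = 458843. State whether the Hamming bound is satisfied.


V_q(n, t) = 16249, q^n = 4294967296, Hamming bound = 264321, |C| = 458843 > bound (violated).

Step 1: Compute V_q(n, t) = Σ_{j=0}^3 C(n, j) (q−1)^j.
  j = 0: C(16,0)·(3)^0 = 1·1 = 1.
  j = 1: C(16,1)·(3)^1 = 16·3 = 48.
  j = 2: C(16,2)·(3)^2 = 120·9 = 1080.
  j = 3: C(16,3)·(3)^3 = 560·27 = 15120.
  V_q(n, t) = 1 + 48 + 1080 + 15120 = 16249.
Step 2: q^n = 4^16 = 4294967296.
Step 3: Hamming bound ⌊q^n / V_q(n,t)⌋ = ⌊4294967296/16249⌋ = 264321.
Step 4: Compare |C| = 458843 to 264321: violated.
The claimed |C| lies above the Hamming bound, so no 4-ary code of length 16 with d ≥ 7 can have 458843 codewords.


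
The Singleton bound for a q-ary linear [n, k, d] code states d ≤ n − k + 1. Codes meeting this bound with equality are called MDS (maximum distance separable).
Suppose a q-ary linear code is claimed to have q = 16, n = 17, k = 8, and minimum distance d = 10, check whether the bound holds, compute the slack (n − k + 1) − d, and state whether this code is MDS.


Singleton RHS = n − k + 1 = 10, slack = 0, bound satisfied, MDS.

Singleton bound: d ≤ n − k + 1.
Here n = 17, k = 8, so n − k + 1 = 10.
Given d = 10, check d ≤ 10: YES.
Slack = (n − k + 1) − d = 0.
The code is MDS (slack = 0).
Description: the claimed parameters are [17, 8, 10]_16; such a code would be MDS (meets Singleton bound).


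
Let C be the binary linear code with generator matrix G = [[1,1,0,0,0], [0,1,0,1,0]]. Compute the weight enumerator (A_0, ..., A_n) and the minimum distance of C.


Weight distribution: A_0 = 1, A_2 = 3. Minimum distance d = 2.

Enumerate all 2^2 = 4 messages m ∈ F_2^2.
For each, compute codeword c = mG in F_2^5, then tally its weight.
  m = 00 → c = 00000, weight = 0.
  m = 10 → c = 11000, weight = 2.
  m = 01 → c = 01010, weight = 2.
  m = 11 → c = 10010, weight = 2.
Tally weights:
  weight 0: 1 codewords.
  weight 2: 3 codewords.
Minimum distance d = smallest w > 0 with A_w > 0 = 2.
Sanity: Σ A_w = 4 = 2^2 = 4 ✓.


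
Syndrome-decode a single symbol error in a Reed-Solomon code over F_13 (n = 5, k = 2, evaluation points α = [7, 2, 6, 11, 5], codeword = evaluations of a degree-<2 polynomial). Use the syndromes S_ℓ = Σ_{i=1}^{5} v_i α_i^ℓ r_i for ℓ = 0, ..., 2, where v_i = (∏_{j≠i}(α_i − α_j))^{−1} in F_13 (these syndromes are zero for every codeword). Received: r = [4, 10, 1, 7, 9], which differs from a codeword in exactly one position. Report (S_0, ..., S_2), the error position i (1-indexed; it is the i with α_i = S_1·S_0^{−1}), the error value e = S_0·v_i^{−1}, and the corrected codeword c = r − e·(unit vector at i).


S = (2, 12, 7), error at position 3, error magnitude e = 1, c = [4, 10, 0, 7, 9].

Step 1: column multipliers v_i = (∏_{j≠i}(α_i − α_j))^{−1} mod 13.
  i = 1 (α = 7): (7−2)(7−6)(7−11)(7−5) = 5·1·(−4)·2 = −40 ≡ 12, so v_1 = 12^{−1} = 12 (mod 13).
  i = 2 (α = 2): (2−7)(2−6)(2−11)(2−5) = (−5)·(−4)·(−9)·(−3) = 540 ≡ 7, so v_2 = 7^{−1} = 2 (mod 13).
  i = 3 (α = 6): (6−7)(6−2)(6−11)(6−5) = (−1)·4·(−5)·1 = 20 ≡ 7, so v_3 = 7^{−1} = 2 (mod 13).
  i = 4 (α = 11): (11−7)(11−2)(11−6)(11−5) = 4·9·5·6 = 1080 ≡ 1, so v_4 = 1^{−1} = 1 (mod 13).
  i = 5 (α = 5): (5−7)(5−2)(5−6)(5−11) = (−2)·3·(−1)·(−6) = −36 ≡ 3, so v_5 = 3^{−1} = 9 (mod 13).
  v = [12, 2, 2, 1, 9].
Step 2: syndromes of r = [4, 10, 1, 7, 9] (all sums mod 13).
  S_0 = Σ v_i r_i = 12·4 + 2·10 + 2·1 + 1·7 + 9·9 = 158 ≡ 2.
  S_1 = Σ v_i α_i r_i = 12·7·4 + 2·2·10 + 2·6·1 + 1·11·7 + 9·5·9 = 870 ≡ 12.
  α_i^2 mod 13 = [10, 4, 10, 4, 12].
  S_2 = Σ v_i α_i^2 r_i = 12·10·4 + 2·4·10 + 2·10·1 + 1·4·7 + 9·12·9 = 1580 ≡ 7.
  S = (2, 12, 7) ≠ 0, so r is not a codeword (an error is present).
Step 3: locate the error. For a single error e at position i, S_ℓ = v_i·e·α_i^ℓ, so α_err = S_1/S_0.
  S_0^{−1} = 2^{−1} = 7 (mod 13), so α_err = 12·7 = 84 ≡ 6 = α_3. Error position i = 3.
  Consistency check: S_2/S_1 = 7·12 = 84 ≡ 6 = α_err ✓ (single-error assumption holds).
Step 4: error magnitude e = S_0/v_3 = S_0·∏_{j≠3}(α_3 − α_j) = 2·7 = 14 ≡ 1 (mod 13).
Step 5: correct position 3: c_3 = r_3 − e = 1 − 1 ≡ 0 (mod 13). Hence c = [4, 10, 0, 7, 9].
  Check: interpolating c through the α_i gives m(x) = 2 + 4·x (degree < 2) with m(α_i) = c_i for every i, so c is indeed a codeword.


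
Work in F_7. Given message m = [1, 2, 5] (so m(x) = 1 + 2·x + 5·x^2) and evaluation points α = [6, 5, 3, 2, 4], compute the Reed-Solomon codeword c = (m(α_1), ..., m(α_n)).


c = [4, 3, 3, 4, 5]

Message polynomial: m(x) = 1 + 2·x + 5·x^2 (mod 7).
For each evaluation point α_i, compute m(α_i) mod 7:
  α_1 = 6: Horner steps 5 → 4 → 4, so m(6) = 4.
  α_2 = 5: Horner steps 5 → 6 → 3, so m(5) = 3.
  α_3 = 3: Horner steps 5 → 3 → 3, so m(3) = 3.
  α_4 = 2: Horner steps 5 → 5 → 4, so m(2) = 4.
  α_5 = 4: Horner steps 5 → 1 → 5, so m(4) = 5.
Codeword c = [4, 3, 3, 4, 5] ∈ F_7^5.


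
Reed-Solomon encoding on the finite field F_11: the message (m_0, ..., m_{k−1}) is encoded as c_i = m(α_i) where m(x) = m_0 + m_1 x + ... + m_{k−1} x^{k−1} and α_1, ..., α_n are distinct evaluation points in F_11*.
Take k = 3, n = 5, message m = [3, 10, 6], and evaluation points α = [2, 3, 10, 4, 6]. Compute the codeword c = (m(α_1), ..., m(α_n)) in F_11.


c = [3, 10, 10, 7, 4]

Message polynomial: m(x) = 3 + 10·x + 6·x^2 (mod 11).
For each evaluation point α_i, compute m(α_i) mod 11:
  α_1 = 2: Horner steps 6 → 0 → 3, so m(2) = 3.
  α_2 = 3: Horner steps 6 → 6 → 10, so m(3) = 10.
  α_3 = 10: Horner steps 6 → 4 → 10, so m(10) = 10.
  α_4 = 4: Horner steps 6 → 1 → 7, so m(4) = 7.
  α_5 = 6: Horner steps 6 → 2 → 4, so m(6) = 4.
Codeword c = [3, 10, 10, 7, 4] ∈ F_11^5.
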